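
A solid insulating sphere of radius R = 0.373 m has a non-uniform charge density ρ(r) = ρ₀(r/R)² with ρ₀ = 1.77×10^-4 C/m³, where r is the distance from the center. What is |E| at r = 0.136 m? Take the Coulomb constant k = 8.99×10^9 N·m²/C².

E = 7.23e4 V/m

Use a concentric Gaussian sphere at r = 0.136 m (r < R).
Q_enc = ∫₀^r ρ(r')·4πr'² dr' = (4πρ₀/R²) ∫₀^r r'^4 dr' = 4πρ₀ r^5/(5·R²) = 1.488×10^-7 C.
Gauss's law: E·4πr² = Q_enc/ε₀.
E = k|Q_enc|/r² = (8.99×10^9)(1.488e-7)/(0.136)² = 7.23e4 N/C.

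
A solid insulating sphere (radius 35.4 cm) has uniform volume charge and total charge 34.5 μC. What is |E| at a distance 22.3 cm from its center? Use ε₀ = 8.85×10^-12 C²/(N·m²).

|E| ≈ 1.56e6 N/C

By spherical symmetry E is radial; choose a Gaussian sphere of radius r = 22.3 cm (r < R).
Only the charge within r is enclosed: Q_enc = Q·(r/R)³ = (34.5 μC)·(22.3 cm/35.4 cm)³ = 8.624×10^-6 C.
Gauss's law: E·4πr² = Q_enc/ε₀.
E = |Q_enc|/(4πε₀r²) = (8.624×10^-6)/(4π·8.85×10^-12·(0.223)²) = 1.56×10^6 N/C.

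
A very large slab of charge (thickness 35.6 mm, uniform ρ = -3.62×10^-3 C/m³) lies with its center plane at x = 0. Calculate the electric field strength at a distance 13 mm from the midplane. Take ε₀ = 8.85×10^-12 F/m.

5.32×10^6 N/C

By symmetry E is perpendicular to the slab. A Gaussian pillbox from −13 mm to +13 mm (face area A) lies entirely within the slab.
Q_enc = ρ·(2x)·A and flux = 2EA, so 2EA = 2ρxA/ε₀ ⇒ E = |ρ|x/ε₀.
E = (3.62e-3)(0.013)/(8.85×10^-12) = 5.32×10^6 N/C.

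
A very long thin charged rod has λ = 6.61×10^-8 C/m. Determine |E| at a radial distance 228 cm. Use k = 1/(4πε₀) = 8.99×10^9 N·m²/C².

Coaxial Gaussian cylinder, radius r = 228 cm, length L.
Q_enc = λL, so λ_enc = 6.61e-8 C/m.
Gauss's law: E·2πrL = λ_enc L/ε₀.
E = 2k|λ_enc|/r = 2(8.99×10^9)(6.61e-8)/(2.28) = 521 N/C.

E ≈ 521 N/C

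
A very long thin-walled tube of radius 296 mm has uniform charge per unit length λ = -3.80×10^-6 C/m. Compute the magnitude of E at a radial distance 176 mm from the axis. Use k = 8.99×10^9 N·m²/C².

Coaxial Gaussian cylinder, radius r = 176 mm, length L (r < 296 mm, inside the shell).
All the surface charge lies outside this cylinder: Q_enc = 0, hence E = 0.

E = 0 (no enclosed charge)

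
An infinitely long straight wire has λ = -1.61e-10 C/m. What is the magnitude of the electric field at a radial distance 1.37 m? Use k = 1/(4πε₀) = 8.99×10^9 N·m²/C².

E = 2.11 N/C

By cylindrical symmetry E is radial; use a coaxial Gaussian cylinder of radius 1.37 m and length L.
Q_enc = λL, so λ_enc = -1.61e-10 C/m.
Since E is radial and uniform over the curved surface, Φ = E·2πrL = Q_enc/ε₀ = λ_enc L/ε₀.
E = 2k|λ_enc|/r = 2(8.99×10^9)(1.61×10^-10)/(1.37) = 2.11 N/C.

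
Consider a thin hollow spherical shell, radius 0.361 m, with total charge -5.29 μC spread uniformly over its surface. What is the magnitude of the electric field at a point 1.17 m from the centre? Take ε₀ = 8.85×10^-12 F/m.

By spherical symmetry E is radial; choose a Gaussian sphere of radius r = 1.17 m (r > 0.361 m).
The entire shell is enclosed: Q_enc = -5.29×10^-6 C.
Gauss's law: E·4πr² = Q_enc/ε₀.
E = |Q_enc|/(4πε₀r²) = (5.29×10^-6)/(4π·8.85×10^-12·(1.17)²) = 3.47×10^4 N/C.

3.47×10^4 N/C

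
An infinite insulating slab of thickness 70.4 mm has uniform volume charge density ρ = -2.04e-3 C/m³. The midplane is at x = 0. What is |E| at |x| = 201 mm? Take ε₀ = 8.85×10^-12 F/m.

E = 8.11e6 V/m

The point |x| = 201 mm lies outside the slab (half-thickness 0.0352 m). A symmetric pillbox spanning the full slab encloses Q_enc = ρ·d·A.
Flux = 2EA ⇒ E = |ρ|d/(2ε₀), independent of distance outside.
E = (2.04e-3)(0.0704)/(2·8.85×10^-12) = 8.11×10^6 N/C.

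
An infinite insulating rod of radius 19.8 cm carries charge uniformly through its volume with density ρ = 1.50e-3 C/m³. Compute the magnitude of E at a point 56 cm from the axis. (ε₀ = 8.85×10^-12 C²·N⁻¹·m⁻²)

By cylindrical symmetry E is radial; use a coaxial Gaussian cylinder of radius 56 cm and length L (r > 19.8 cm, full cross-section enclosed).
λ_enc = ρ·πR² = (1.50×10^-3)π(0.198)² = 1.847×10^-4 C/m.
Since E is radial and uniform over the curved surface, Φ = E·2πrL = Q_enc/ε₀ = λ_enc L/ε₀.
E = |λ_enc|/(2πε₀r) = (1.847×10^-4)/(2π·8.85×10^-12·0.56) = 5.93×10^6 N/C.

E ≈ 5.93×10^6 N/C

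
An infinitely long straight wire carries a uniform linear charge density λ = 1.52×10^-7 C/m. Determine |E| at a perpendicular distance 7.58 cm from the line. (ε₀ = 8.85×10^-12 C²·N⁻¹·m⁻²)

Take a coaxial cylindrical Gaussian surface of radius r = 7.58 cm and length L.
Q_enc = λL, so λ_enc = 1.52e-7 C/m.
Gauss's law: E·2πrL = λ_enc L/ε₀.
E = |λ_enc|/(2πε₀r) = (1.52e-7)/(2π·8.85×10^-12·0.0758) = 3.61e4 N/C.

|E| = 3.61e4 V/m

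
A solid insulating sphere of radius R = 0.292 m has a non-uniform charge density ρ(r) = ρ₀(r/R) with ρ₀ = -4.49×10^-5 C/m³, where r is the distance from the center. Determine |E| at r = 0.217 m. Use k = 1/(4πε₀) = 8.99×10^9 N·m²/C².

E = 2.04e5 N/C

Symmetry ⇒ E = E(r) r̂. Gaussian sphere of radius r = 0.217 m (r < R).
Integrate the density: Q_enc = 4π ∫₀^r ρ₀(r'/R)^1 r'² dr' = 4πρ₀ r^4/(4·R) = -1.071×10^-6 C.
Since E is radial and uniform over the Gaussian sphere, Φ = E·4πr² = Q_enc/ε₀.
E = k|Q_enc|/r² = (8.99×10^9)(1.071×10^-6)/(0.217)² = 2.04×10^5 N/C.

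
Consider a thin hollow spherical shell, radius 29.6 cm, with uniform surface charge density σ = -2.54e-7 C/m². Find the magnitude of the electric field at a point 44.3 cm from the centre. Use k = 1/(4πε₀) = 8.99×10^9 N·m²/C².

E = 1.28×10^4 N/C

By spherical symmetry E is radial; choose a Gaussian sphere of radius r = 44.3 cm (r > 29.6 cm).
The entire shell is enclosed: Q_enc = σ·4πR² = (-2.54×10^-7)·4π·(0.296)² = -2.797e-7 C.
Since E is radial and uniform over the Gaussian sphere, Φ = E·4πr² = Q_enc/ε₀.
E = k|Q_enc|/r² = (8.99×10^9)(2.797×10^-7)/(0.443)² = 1.28×10^4 N/C.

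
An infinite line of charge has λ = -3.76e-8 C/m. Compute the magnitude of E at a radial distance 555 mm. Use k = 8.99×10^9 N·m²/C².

Coaxial Gaussian cylinder, radius r = 555 mm, length L.
Q_enc = λL, so λ_enc = -3.76×10^-8 C/m.
Applying ∮E·dA = Q_enc/ε₀ with the end caps contributing no flux:
E = 2k|λ_enc|/r = 2(8.99×10^9)(3.76×10^-8)/(0.555) = 1.22e3 N/C.

|E| ≈ 1.22×10^3 V/m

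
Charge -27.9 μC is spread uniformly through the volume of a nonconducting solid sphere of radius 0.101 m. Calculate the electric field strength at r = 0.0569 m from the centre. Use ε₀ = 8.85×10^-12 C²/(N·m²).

1.39e7 N/C

Use a concentric Gaussian sphere at r = 0.0569 m (r < R).
For a uniform sphere the enclosed fraction is (r/R)³, so Q_enc = (-27.9 μC)(0.0569/0.101)³ = -4.989×10^-6 C.
Since E is radial and uniform over the Gaussian sphere, Φ = E·4πr² = Q_enc/ε₀.
E = |Q_enc|/(4πε₀r²) = (4.989×10^-6)/(4π·8.85×10^-12·(0.0569)²) = 1.39e7 N/C.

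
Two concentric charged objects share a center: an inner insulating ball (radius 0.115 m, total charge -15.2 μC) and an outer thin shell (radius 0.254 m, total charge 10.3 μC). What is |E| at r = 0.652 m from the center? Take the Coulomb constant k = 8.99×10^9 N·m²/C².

|E| = 1.04×10^5 N/C

By spherical symmetry E is radial; choose a Gaussian sphere of radius r = 0.652 m (r > 0.254 m, enclosing both).
Q_enc = (-15.2 μC) + (10.3 μC) = -4.90e-6 C.
Gauss's law: E·4πr² = Q_enc/ε₀.
E = k|Q_enc|/r² = (8.99×10^9)(4.90×10^-6)/(0.652)² = 1.04×10^5 N/C.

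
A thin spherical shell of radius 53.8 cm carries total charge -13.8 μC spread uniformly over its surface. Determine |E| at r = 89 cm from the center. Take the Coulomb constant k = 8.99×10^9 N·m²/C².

By spherical symmetry E is radial; choose a Gaussian sphere of radius r = 89 cm (r > 53.8 cm).
The entire shell is enclosed: Q_enc = -1.38×10^-5 C.
Applying ∮E·dA = Q_enc/ε₀ with Φ = E(4πr²):
E = k|Q_enc|/r² = (8.99×10^9)(1.38e-5)/(0.89)² = 1.57e5 N/C.

E = 1.57×10^5 V/m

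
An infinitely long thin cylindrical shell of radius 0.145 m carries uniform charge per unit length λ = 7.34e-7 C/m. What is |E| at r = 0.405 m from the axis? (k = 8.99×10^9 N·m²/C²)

Take a coaxial cylindrical Gaussian surface of radius r = 0.405 m and length L (r > 0.145 m).
The full line charge is enclosed: λ_enc = 7.34×10^-7 C/m.
Since E is radial and uniform over the curved surface, Φ = E·2πrL = Q_enc/ε₀ = λ_enc L/ε₀.
E = 2k|λ_enc|/r = 2(8.99×10^9)(7.34e-7)/(0.405) = 3.26e4 N/C.

E = 3.26e4 V/m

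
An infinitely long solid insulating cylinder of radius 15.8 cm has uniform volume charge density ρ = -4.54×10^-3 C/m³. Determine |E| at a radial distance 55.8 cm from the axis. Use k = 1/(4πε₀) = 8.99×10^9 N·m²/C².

Coaxial Gaussian cylinder, radius r = 55.8 cm, length L (r > 15.8 cm, full cross-section enclosed).
λ_enc = ρ·πR² = (-4.54×10^-3)π(0.158)² = -3.561e-4 C/m.
Since E is radial and uniform over the curved surface, Φ = E·2πrL = Q_enc/ε₀ = λ_enc L/ε₀.
E = 2k|λ_enc|/r = 2(8.99×10^9)(3.561e-4)/(0.558) = 1.15e7 N/C.

|E| ≈ 1.15×10^7 V/m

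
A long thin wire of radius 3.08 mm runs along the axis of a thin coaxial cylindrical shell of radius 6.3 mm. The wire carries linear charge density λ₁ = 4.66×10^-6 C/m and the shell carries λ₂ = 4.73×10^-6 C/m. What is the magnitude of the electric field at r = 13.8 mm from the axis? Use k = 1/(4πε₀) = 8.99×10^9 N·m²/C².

Coaxial Gaussian cylinder, radius r = 13.8 mm, length L (r > 6.3 mm, enclosing both).
λ_enc = λ₁ + λ₂ = (4.66×10^-6) + (4.73×10^-6) = 9.39×10^-6 C/m.
Gauss's law: E·2πrL = λ_enc L/ε₀.
E = 2k|λ_enc|/r = 2(8.99×10^9)(9.39e-6)/(0.0138) = 1.22×10^7 N/C.

1.22×10^7 N/C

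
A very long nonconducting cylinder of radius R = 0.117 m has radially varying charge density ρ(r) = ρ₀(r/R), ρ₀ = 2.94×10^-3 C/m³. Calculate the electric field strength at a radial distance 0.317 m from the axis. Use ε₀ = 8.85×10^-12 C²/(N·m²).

Take a coaxial cylindrical Gaussian surface of radius r = 0.317 m and length L (r > R, full charge per length enclosed).
λ_enc = 2π ∫₀^R ρ₀(r'/R)^1 r' dr' = 2πρ₀R²/3 = 8.429×10^-5 C/m.
Gauss's law: E·2πrL = λ_enc L/ε₀.
E = |λ_enc|/(2πε₀r) = (8.429×10^-5)/(2π·8.85×10^-12·0.317) = 4.78×10^6 N/C.

|E| ≈ 4.78×10^6 V/m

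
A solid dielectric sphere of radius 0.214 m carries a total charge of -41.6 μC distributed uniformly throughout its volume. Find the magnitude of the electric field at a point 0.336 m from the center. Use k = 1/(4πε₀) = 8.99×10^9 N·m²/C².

Use a concentric Gaussian sphere at r = 0.336 m (r > R, so the entire charge is enclosed).
Q_enc = -41.6 μC = -4.16×10^-5 C.
Applying ∮E·dA = Q_enc/ε₀ with Φ = E(4πr²):
E = k|Q_enc|/r² = (8.99×10^9)(4.16e-5)/(0.336)² = 3.31×10^6 N/C.

|E| ≈ 3.31×10^6 N/C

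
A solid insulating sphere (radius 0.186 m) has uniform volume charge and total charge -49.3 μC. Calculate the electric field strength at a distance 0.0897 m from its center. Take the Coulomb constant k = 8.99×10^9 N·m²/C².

Symmetry ⇒ E = E(r) r̂. Gaussian sphere of radius r = 0.0897 m (r < R).
For a uniform sphere the enclosed fraction is (r/R)³, so Q_enc = (-49.3 μC)(0.0897/0.186)³ = -5.529×10^-6 C.
Applying ∮E·dA = Q_enc/ε₀ with Φ = E(4πr²):
E = k|Q_enc|/r² = (8.99×10^9)(5.529e-6)/(0.0897)² = 6.18×10^6 N/C.

|E| ≈ 6.18×10^6 N/C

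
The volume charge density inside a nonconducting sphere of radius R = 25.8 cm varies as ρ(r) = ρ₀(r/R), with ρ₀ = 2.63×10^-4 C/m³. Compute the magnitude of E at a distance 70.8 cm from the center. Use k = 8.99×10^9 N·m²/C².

Use a concentric Gaussian sphere at r = 70.8 cm (r > R, all charge enclosed).
Q_enc = 4π ∫₀^R ρ₀(r'/R)^1 r'² dr' = 4πρ₀R³/4 = 1.419×10^-5 C.
Since E is radial and uniform over the Gaussian sphere, Φ = E·4πr² = Q_enc/ε₀.
E = k|Q_enc|/r² = (8.99×10^9)(1.419×10^-5)/(0.708)² = 2.54×10^5 N/C.

|E| = 2.54×10^5 N/C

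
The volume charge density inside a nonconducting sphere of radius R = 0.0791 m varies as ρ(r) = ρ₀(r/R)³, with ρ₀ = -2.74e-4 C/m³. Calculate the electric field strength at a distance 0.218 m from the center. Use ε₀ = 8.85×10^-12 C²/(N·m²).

E ≈ 5.37×10^4 N/C

By spherical symmetry E is radial; choose a Gaussian sphere of radius r = 0.218 m (r > R, all charge enclosed).
Q_enc = 4π ∫₀^R ρ₀(r'/R)^3 r'² dr' = 4πρ₀R³/6 = -2.84×10^-7 C.
Applying ∮E·dA = Q_enc/ε₀ with Φ = E(4πr²):
E = |Q_enc|/(4πε₀r²) = (2.84e-7)/(4π·8.85×10^-12·(0.218)²) = 5.37×10^4 N/C.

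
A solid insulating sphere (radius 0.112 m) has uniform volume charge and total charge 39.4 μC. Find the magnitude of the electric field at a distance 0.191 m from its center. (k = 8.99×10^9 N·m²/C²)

By spherical symmetry E is radial; choose a Gaussian sphere of radius r = 0.191 m (r > R, so the entire charge is enclosed).
Q_enc = 39.4 μC = 3.94×10^-5 C.
By Gauss's law, ∮E·dA = E·4πr² = Q_enc/ε₀.
E = k|Q_enc|/r² = (8.99×10^9)(3.94×10^-5)/(0.191)² = 9.71e6 N/C.

E ≈ 9.71×10^6 N/C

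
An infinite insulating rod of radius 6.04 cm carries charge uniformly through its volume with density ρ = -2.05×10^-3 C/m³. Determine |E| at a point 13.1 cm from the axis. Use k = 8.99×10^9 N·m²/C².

Take a coaxial cylindrical Gaussian surface of radius r = 13.1 cm and length L (r > 6.04 cm, full cross-section enclosed).
λ_enc = ρ·πR² = (-2.05×10^-3)π(0.0604)² = -2.35×10^-5 C/m.
Applying ∮E·dA = Q_enc/ε₀ with the end caps contributing no flux:
E = 2k|λ_enc|/r = 2(8.99×10^9)(2.35×10^-5)/(0.131) = 3.22×10^6 N/C.

|E| ≈ 3.22e6 N/C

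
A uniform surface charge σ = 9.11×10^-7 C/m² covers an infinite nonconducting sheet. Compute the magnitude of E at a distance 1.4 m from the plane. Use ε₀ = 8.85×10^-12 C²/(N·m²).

5.15×10^4 N/C

By planar symmetry E is perpendicular to the sheet and uniform; use a Gaussian pillbox with flat faces of area A on each side of the sheet.
Flux Φ = 2EA and Q_enc = σA, so 2EA = σA/ε₀ ⇒ E = |σ|/(2ε₀), independent of distance.
E = |σ|/(2ε₀) = (9.11×10^-7)/(2·8.85×10^-12) = 5.15×10^4 N/C.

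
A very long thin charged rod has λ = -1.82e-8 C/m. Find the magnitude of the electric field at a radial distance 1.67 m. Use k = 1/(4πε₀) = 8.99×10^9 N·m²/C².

By cylindrical symmetry E is radial; use a coaxial Gaussian cylinder of radius 1.67 m and length L.
Q_enc = λL, so λ_enc = -1.82×10^-8 C/m.
By Gauss's law (flux through the curved wall only), E·2πrL = λ_enc L/ε₀.
E = 2k|λ_enc|/r = 2(8.99×10^9)(1.82e-8)/(1.67) = 196 N/C.

E = 196 N/C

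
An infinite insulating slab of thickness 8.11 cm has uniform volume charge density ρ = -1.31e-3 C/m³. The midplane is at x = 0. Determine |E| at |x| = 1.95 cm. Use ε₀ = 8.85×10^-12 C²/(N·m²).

|E| ≈ 2.89×10^6 N/C

By symmetry E is perpendicular to the slab. A Gaussian pillbox from −1.95 cm to +1.95 cm (face area A) lies entirely within the slab.
Q_enc = ρ·(2x)·A and flux = 2EA, so 2EA = 2ρxA/ε₀ ⇒ E = |ρ|x/ε₀.
E = (1.31×10^-3)(0.0195)/(8.85×10^-12) = 2.89×10^6 N/C.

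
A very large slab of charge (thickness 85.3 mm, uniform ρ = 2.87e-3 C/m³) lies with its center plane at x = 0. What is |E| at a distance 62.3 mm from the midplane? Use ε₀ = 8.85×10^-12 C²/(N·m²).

|E| ≈ 1.38×10^7 N/C

The point |x| = 62.3 mm lies outside the slab (half-thickness 0.04265 m). A symmetric pillbox spanning the full slab encloses Q_enc = ρ·d·A.
Flux = 2EA ⇒ E = |ρ|d/(2ε₀), independent of distance outside.
E = (2.87e-3)(0.0853)/(2·8.85×10^-12) = 1.38e7 N/C.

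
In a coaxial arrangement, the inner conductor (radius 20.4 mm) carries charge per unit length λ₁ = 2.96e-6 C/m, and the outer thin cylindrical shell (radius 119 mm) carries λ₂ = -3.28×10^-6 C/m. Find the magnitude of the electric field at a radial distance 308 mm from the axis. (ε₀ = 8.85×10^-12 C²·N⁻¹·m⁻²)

E ≈ 1.87×10^4 N/C

Take a coaxial cylindrical Gaussian surface of radius r = 308 mm and length L (r > 119 mm, enclosing both).
λ_enc = λ₁ + λ₂ = (2.96×10^-6) + (-3.28×10^-6) = -3.20e-7 C/m.
Applying ∮E·dA = Q_enc/ε₀ with the end caps contributing no flux:
E = |λ_enc|/(2πε₀r) = (3.20e-7)/(2π·8.85×10^-12·0.308) = 1.87×10^4 N/C.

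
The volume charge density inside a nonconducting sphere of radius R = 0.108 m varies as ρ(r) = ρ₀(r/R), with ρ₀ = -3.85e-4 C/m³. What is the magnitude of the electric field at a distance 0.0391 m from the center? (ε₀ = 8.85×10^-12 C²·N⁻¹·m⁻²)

|E| ≈ 1.54×10^5 N/C

Use a concentric Gaussian sphere at r = 0.0391 m (r < R).
Integrate the density: Q_enc = 4π ∫₀^r ρ₀(r'/R)^1 r'² dr' = 4πρ₀ r^4/(4·R) = -2.618×10^-8 C.
Applying ∮E·dA = Q_enc/ε₀ with Φ = E(4πr²):
E = |Q_enc|/(4πε₀r²) = (2.618e-8)/(4π·8.85×10^-12·(0.0391)²) = 1.54×10^5 N/C.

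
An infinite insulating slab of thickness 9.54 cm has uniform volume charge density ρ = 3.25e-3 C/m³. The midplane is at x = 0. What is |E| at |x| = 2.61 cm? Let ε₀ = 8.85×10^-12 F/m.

E ≈ 9.58×10^6 N/C

By symmetry E is perpendicular to the slab. A Gaussian pillbox from −2.61 cm to +2.61 cm (face area A) lies entirely within the slab.
Q_enc = ρ·(2x)·A and flux = 2EA, so 2EA = 2ρxA/ε₀ ⇒ E = |ρ|x/ε₀.
E = (3.25×10^-3)(0.0261)/(8.85×10^-12) = 9.58e6 N/C.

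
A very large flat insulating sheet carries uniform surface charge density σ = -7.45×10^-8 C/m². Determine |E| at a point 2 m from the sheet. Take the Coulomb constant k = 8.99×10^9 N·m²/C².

4.21×10^3 V/m

The symmetry is planar: E is normal to the sheet and the same magnitude on both sides. Take a pillbox straddling the sheet with end-cap area A.
Flux Φ = 2EA and Q_enc = σA, so 2EA = σA/ε₀ ⇒ E = |σ|/(2ε₀), independent of distance.
E = 2πk|σ| = 2π(8.99×10^9)(7.45×10^-8) = 4.21×10^3 N/C.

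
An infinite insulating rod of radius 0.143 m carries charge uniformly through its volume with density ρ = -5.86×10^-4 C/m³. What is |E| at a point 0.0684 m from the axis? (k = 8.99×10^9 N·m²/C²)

Take a coaxial cylindrical Gaussian surface of radius r = 0.0684 m and length L (r < R).
Charge inside radius r per length L is ρ·πr²·L, so λ_enc = ρπr² = -8.613×10^-6 C/m.
By Gauss's law (flux through the curved wall only), E·2πrL = λ_enc L/ε₀.
E = 2k|λ_enc|/r = 2(8.99×10^9)(8.613×10^-6)/(0.0684) = 2.26×10^6 N/C.

E = 2.26×10^6 N/C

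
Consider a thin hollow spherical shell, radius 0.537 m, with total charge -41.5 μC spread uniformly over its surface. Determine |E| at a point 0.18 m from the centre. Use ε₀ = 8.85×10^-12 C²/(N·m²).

E = 0

Take a concentric spherical Gaussian surface of radius r = 0.18 m (inside the shell, r < 0.537 m).
All the charge is outside the Gaussian surface: Q_enc = 0, hence E = 0 everywhere inside the shell.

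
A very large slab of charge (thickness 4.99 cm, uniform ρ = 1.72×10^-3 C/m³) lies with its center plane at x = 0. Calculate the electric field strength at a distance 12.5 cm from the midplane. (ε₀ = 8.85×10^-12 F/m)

E = 4.85e6 V/m

The point |x| = 12.5 cm lies outside the slab (half-thickness 0.02495 m). A symmetric pillbox spanning the full slab encloses Q_enc = ρ·d·A.
Flux = 2EA ⇒ E = |ρ|d/(2ε₀), independent of distance outside.
E = (1.72×10^-3)(0.0499)/(2·8.85×10^-12) = 4.85×10^6 N/C.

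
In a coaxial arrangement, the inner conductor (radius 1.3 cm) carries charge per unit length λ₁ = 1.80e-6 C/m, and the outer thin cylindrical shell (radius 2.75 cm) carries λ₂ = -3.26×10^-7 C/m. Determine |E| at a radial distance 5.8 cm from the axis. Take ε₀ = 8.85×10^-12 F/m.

By cylindrical symmetry E is radial; use a coaxial Gaussian cylinder of radius 5.8 cm and length L (r > 2.75 cm, enclosing both).
λ_enc = λ₁ + λ₂ = (1.80×10^-6) + (-3.26×10^-7) = 1.474×10^-6 C/m.
By Gauss's law (flux through the curved wall only), E·2πrL = λ_enc L/ε₀.
E = |λ_enc|/(2πε₀r) = (1.474×10^-6)/(2π·8.85×10^-12·0.058) = 4.57e5 N/C.

E = 4.57×10^5 N/C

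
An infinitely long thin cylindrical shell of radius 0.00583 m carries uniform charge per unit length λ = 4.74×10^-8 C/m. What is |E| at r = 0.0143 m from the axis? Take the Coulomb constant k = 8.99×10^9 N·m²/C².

|E| ≈ 5.96×10^4 N/C

Coaxial Gaussian cylinder, radius r = 0.0143 m, length L (r > 0.00583 m).
The full line charge is enclosed: λ_enc = 4.74e-8 C/m.
Since E is radial and uniform over the curved surface, Φ = E·2πrL = Q_enc/ε₀ = λ_enc L/ε₀.
E = 2k|λ_enc|/r = 2(8.99×10^9)(4.74×10^-8)/(0.0143) = 5.96e4 N/C.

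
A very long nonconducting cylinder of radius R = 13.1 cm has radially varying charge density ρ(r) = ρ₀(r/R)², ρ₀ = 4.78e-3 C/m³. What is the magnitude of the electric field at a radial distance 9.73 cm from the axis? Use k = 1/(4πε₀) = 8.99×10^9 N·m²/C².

Take a coaxial cylindrical Gaussian surface of radius r = 9.73 cm and length L (r < R).
λ_enc = ∫₀^r ρ(r')·2πr' dr' = (2πρ₀/R²)·r^4/4 = 3.922e-5 C/m.
Applying ∮E·dA = Q_enc/ε₀ with the end caps contributing no flux:
E = 2k|λ_enc|/r = 2(8.99×10^9)(3.922e-5)/(0.0973) = 7.25e6 N/C.

|E| = 7.25×10^6 V/m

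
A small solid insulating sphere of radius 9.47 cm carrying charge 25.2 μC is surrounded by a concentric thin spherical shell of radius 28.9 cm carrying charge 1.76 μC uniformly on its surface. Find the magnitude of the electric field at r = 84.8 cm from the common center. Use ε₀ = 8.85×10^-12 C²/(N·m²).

|E| ≈ 3.37e5 V/m

Take a concentric spherical Gaussian surface of radius r = 84.8 cm (r > 28.9 cm, enclosing both).
Q_enc = (25.2 μC) + (1.76 μC) = 2.696×10^-5 C.
Since E is radial and uniform over the Gaussian sphere, Φ = E·4πr² = Q_enc/ε₀.
E = |Q_enc|/(4πε₀r²) = (2.696×10^-5)/(4π·8.85×10^-12·(0.848)²) = 3.37×10^5 N/C.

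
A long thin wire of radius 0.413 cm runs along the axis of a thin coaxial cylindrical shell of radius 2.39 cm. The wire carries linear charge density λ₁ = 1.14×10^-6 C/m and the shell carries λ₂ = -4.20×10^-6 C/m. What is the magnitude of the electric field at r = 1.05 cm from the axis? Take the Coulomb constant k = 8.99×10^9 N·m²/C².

|E| ≈ 1.95×10^6 N/C

Take a coaxial cylindrical Gaussian surface of radius r = 1.05 cm and length L (between the conductors, 0.413 cm < r < 2.39 cm).
Only the inner wire is enclosed; the outer shell contributes nothing inside itself. λ_enc = λ₁ = 1.14e-6 C/m.
Applying ∮E·dA = Q_enc/ε₀ with the end caps contributing no flux:
E = 2k|λ_enc|/r = 2(8.99×10^9)(1.14×10^-6)/(0.0105) = 1.95×10^6 N/C.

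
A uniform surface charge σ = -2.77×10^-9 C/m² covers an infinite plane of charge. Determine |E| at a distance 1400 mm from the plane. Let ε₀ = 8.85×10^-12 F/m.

|E| ≈ 156 N/C

Choose a cylindrical pillbox piercing the sheet, end faces (area A) parallel to it.
Flux Φ = 2EA and Q_enc = σA, so 2EA = σA/ε₀ ⇒ E = |σ|/(2ε₀), independent of distance.
E = |σ|/(2ε₀) = (2.77×10^-9)/(2·8.85×10^-12) = 156 N/C.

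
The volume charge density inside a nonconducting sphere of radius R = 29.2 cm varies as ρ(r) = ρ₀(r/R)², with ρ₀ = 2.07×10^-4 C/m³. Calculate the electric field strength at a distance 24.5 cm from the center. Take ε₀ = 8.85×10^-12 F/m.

Take a concentric spherical Gaussian surface of radius r = 24.5 cm (r < R).
Integrate the density: Q_enc = 4π ∫₀^r ρ₀(r'/R)^2 r'² dr' = 4πρ₀ r^5/(5·R²) = 5.386×10^-6 C.
By Gauss's law, ∮E·dA = E·4πr² = Q_enc/ε₀.
E = |Q_enc|/(4πε₀r²) = (5.386×10^-6)/(4π·8.85×10^-12·(0.245)²) = 8.07×10^5 N/C.

|E| = 8.07×10^5 N/C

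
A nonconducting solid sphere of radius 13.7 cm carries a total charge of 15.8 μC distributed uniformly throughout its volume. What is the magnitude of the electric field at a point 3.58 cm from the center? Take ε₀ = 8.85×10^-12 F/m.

|E| = 1.98×10^6 N/C

Symmetry ⇒ E = E(r) r̂. Gaussian sphere of radius r = 3.58 cm (r < R).
Only the charge within r is enclosed: Q_enc = Q·(r/R)³ = (15.8 μC)·(3.58 cm/13.7 cm)³ = 2.819×10^-7 C.
Applying ∮E·dA = Q_enc/ε₀ with Φ = E(4πr²):
E = |Q_enc|/(4πε₀r²) = (2.819×10^-7)/(4π·8.85×10^-12·(0.0358)²) = 1.98e6 N/C.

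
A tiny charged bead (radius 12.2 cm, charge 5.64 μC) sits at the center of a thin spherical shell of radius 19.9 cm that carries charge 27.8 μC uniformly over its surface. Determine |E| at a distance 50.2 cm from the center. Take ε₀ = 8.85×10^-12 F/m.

1.19×10^6 N/C

Symmetry ⇒ E = E(r) r̂. Gaussian sphere of radius r = 50.2 cm (r > 19.9 cm, enclosing both).
Q_enc = (5.64 μC) + (27.8 μC) = 3.344×10^-5 C.
Applying ∮E·dA = Q_enc/ε₀ with Φ = E(4πr²):
E = |Q_enc|/(4πε₀r²) = (3.344×10^-5)/(4π·8.85×10^-12·(0.502)²) = 1.19e6 N/C.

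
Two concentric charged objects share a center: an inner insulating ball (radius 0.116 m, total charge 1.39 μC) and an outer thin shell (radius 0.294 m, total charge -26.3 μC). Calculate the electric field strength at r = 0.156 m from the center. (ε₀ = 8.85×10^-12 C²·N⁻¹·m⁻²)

Use a concentric Gaussian sphere at r = 0.156 m (between the bodies, 0.116 m < r < 0.294 m).
The shell at 0.294 m lies outside the Gaussian surface, so Q_enc = 1.39 μC = 1.39e-6 C.
Gauss's law: E·4πr² = Q_enc/ε₀.
E = |Q_enc|/(4πε₀r²) = (1.39×10^-6)/(4π·8.85×10^-12·(0.156)²) = 5.14e5 N/C.

E = 5.14×10^5 N/C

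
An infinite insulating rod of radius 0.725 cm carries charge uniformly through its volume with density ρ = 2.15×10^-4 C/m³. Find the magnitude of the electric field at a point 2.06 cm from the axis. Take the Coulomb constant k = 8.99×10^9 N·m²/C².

E ≈ 3.10×10^4 V/m

Coaxial Gaussian cylinder, radius r = 2.06 cm, length L (r > 0.725 cm, full cross-section enclosed).
λ_enc = ρ·πR² = (2.15×10^-4)π(0.00725)² = 3.55×10^-8 C/m.
Gauss's law: E·2πrL = λ_enc L/ε₀.
E = 2k|λ_enc|/r = 2(8.99×10^9)(3.55e-8)/(0.0206) = 3.10×10^4 N/C.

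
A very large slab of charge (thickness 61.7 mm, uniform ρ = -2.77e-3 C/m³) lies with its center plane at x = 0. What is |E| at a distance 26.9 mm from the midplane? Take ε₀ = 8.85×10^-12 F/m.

By symmetry E is perpendicular to the slab. A Gaussian pillbox from −26.9 mm to +26.9 mm (face area A) lies entirely within the slab.
Q_enc = ρ·(2x)·A and flux = 2EA, so 2EA = 2ρxA/ε₀ ⇒ E = |ρ|x/ε₀.
E = (2.77×10^-3)(0.0269)/(8.85×10^-12) = 8.42e6 N/C.

E = 8.42×10^6 N/C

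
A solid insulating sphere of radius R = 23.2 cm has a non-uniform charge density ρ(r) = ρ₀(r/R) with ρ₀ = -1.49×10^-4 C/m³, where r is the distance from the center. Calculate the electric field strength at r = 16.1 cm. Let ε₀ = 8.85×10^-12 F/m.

By spherical symmetry E is radial; choose a Gaussian sphere of radius r = 16.1 cm (r < R).
Q_enc = ∫₀^r ρ(r')·4πr'² dr' = (4πρ₀/R) ∫₀^r r'^3 dr' = 4πρ₀ r^4/(4·R) = -1.356×10^-6 C.
By Gauss's law, ∮E·dA = E·4πr² = Q_enc/ε₀.
E = |Q_enc|/(4πε₀r²) = (1.356e-6)/(4π·8.85×10^-12·(0.161)²) = 4.70e5 N/C.

4.70×10^5 V/m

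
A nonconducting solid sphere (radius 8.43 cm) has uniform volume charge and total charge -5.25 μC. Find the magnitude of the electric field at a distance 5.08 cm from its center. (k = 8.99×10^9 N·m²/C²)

Symmetry ⇒ E = E(r) r̂. Gaussian sphere of radius r = 5.08 cm (r < R).
Only the charge within r is enclosed: Q_enc = Q·(r/R)³ = (-5.25 μC)·(5.08 cm/8.43 cm)³ = -1.149e-6 C.
Gauss's law: E·4πr² = Q_enc/ε₀.
E = k|Q_enc|/r² = (8.99×10^9)(1.149e-6)/(0.0508)² = 4.00×10^6 N/C.

E = 4.00×10^6 V/m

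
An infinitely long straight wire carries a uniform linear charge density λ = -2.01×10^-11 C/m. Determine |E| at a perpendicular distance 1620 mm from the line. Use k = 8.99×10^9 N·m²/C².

Coaxial Gaussian cylinder, radius r = 1620 mm, length L.
Q_enc = λL, so λ_enc = -2.01×10^-11 C/m.
Since E is radial and uniform over the curved surface, Φ = E·2πrL = Q_enc/ε₀ = λ_enc L/ε₀.
E = 2k|λ_enc|/r = 2(8.99×10^9)(2.01×10^-11)/(1.62) = 0.223 N/C.

E = 0.223 V/m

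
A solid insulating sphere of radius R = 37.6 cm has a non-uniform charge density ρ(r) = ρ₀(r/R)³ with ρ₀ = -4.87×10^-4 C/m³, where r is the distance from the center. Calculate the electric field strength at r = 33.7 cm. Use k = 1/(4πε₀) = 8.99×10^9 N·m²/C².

|E| ≈ 2.22e6 V/m

Take a concentric spherical Gaussian surface of radius r = 33.7 cm (r < R).
Q_enc = ∫₀^r ρ(r')·4πr'² dr' = (4πρ₀/R³) ∫₀^r r'^5 dr' = 4πρ₀ r^6/(6·R³) = -2.811×10^-5 C.
Gauss's law: E·4πr² = Q_enc/ε₀.
E = k|Q_enc|/r² = (8.99×10^9)(2.811×10^-5)/(0.337)² = 2.22×10^6 N/C.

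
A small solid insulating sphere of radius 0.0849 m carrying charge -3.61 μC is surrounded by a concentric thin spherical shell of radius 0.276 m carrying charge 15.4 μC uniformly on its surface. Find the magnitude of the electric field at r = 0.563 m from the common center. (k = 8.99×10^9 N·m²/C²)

|E| ≈ 3.34e5 N/C

Use a concentric Gaussian sphere at r = 0.563 m (r > 0.276 m, enclosing both).
Q_enc = (-3.61 μC) + (15.4 μC) = 1.179e-5 C.
Applying ∮E·dA = Q_enc/ε₀ with Φ = E(4πr²):
E = k|Q_enc|/r² = (8.99×10^9)(1.179×10^-5)/(0.563)² = 3.34×10^5 N/C.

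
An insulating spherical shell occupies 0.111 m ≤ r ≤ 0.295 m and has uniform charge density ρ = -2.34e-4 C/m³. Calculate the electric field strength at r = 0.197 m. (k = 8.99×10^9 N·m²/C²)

By spherical symmetry E is radial; choose a Gaussian sphere of radius r = 0.197 m (within the shell material, 0.111 m < r < 0.295 m).
Only the shell between 0.111 m and r is enclosed: Q_enc = ρ·(4π/3)(r³ − a³) = (-2.34e-4)·(4π/3)·((0.197)³ − (0.111)³) = -6.153×10^-6 C.
Since E is radial and uniform over the Gaussian sphere, Φ = E·4πr² = Q_enc/ε₀.
E = k|Q_enc|/r² = (8.99×10^9)(6.153×10^-6)/(0.197)² = 1.43×10^6 N/C.

E ≈ 1.43×10^6 N/C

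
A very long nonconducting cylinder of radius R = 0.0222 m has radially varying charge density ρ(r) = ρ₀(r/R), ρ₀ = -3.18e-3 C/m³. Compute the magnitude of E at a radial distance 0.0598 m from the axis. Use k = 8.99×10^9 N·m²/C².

9.87×10^5 V/m

Choose a coaxial cylinder of radius r = 0.0598 m (arbitrary length L) as the Gaussian surface (r > R, full charge per length enclosed).
λ_enc = 2π ∫₀^R ρ₀(r'/R)^1 r' dr' = 2πρ₀R²/3 = -3.282×10^-6 C/m.
Applying ∮E·dA = Q_enc/ε₀ with the end caps contributing no flux:
E = 2k|λ_enc|/r = 2(8.99×10^9)(3.282×10^-6)/(0.0598) = 9.87×10^5 N/C.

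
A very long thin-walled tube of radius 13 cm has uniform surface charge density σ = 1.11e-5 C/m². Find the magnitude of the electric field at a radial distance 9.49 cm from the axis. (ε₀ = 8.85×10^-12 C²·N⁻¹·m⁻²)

Coaxial Gaussian cylinder, radius r = 9.49 cm, length L (r < 13 cm, inside the shell).
All the surface charge lies outside this cylinder: Q_enc = 0, hence E = 0.

E = 0 (no enclosed charge)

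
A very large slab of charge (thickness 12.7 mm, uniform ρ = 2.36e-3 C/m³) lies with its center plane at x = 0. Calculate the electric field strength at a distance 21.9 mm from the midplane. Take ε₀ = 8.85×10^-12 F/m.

The point |x| = 21.9 mm lies outside the slab (half-thickness 0.00635 m). A symmetric pillbox spanning the full slab encloses Q_enc = ρ·d·A.
Flux = 2EA ⇒ E = |ρ|d/(2ε₀), independent of distance outside.
E = (2.36e-3)(0.0127)/(2·8.85×10^-12) = 1.69×10^6 N/C.

|E| = 1.69e6 N/C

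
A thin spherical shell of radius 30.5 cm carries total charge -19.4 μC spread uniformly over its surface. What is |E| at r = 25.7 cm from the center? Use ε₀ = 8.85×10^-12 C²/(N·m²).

E = 0

Take a concentric spherical Gaussian surface of radius r = 25.7 cm (inside the shell, r < 30.5 cm).
No charge lies within this surface, so Q_enc = 0 and Gauss's law gives E·4πr² = 0 ⇒ E = 0.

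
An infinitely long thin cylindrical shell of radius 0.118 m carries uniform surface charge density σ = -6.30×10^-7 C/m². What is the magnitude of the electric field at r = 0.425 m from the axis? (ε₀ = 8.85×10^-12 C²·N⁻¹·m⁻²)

By cylindrical symmetry E is radial; use a coaxial Gaussian cylinder of radius 0.425 m and length L (r > 0.118 m).
The whole shell is enclosed: λ_enc = σ·2πR = (-6.30×10^-7)·2π·(0.118) = -4.671e-7 C/m.
By Gauss's law (flux through the curved wall only), E·2πrL = λ_enc L/ε₀.
E = |λ_enc|/(2πε₀r) = (4.671×10^-7)/(2π·8.85×10^-12·0.425) = 1.98×10^4 N/C.

1.98×10^4 V/m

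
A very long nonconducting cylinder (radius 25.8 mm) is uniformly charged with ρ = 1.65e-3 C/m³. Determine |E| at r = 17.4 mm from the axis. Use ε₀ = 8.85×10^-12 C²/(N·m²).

E = 1.62×10^6 V/m

By cylindrical symmetry E is radial; use a coaxial Gaussian cylinder of radius 17.4 mm and length L (r < R).
Enclosed charge per unit length: λ_enc = ρ·πr² = (1.65e-3)π(0.0174)² = 1.569×10^-6 C/m.
Applying ∮E·dA = Q_enc/ε₀ with the end caps contributing no flux:
E = |λ_enc|/(2πε₀r) = (1.569e-6)/(2π·8.85×10^-12·0.0174) = 1.62e6 N/C.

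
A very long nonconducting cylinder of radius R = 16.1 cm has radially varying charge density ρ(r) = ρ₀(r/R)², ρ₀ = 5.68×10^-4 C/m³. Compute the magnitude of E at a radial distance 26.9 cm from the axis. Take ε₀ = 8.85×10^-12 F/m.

Take a coaxial cylindrical Gaussian surface of radius r = 26.9 cm and length L (r > R, full charge per length enclosed).
λ_enc = 2π ∫₀^R ρ₀(r'/R)^2 r' dr' = 2πρ₀R²/4 = 2.313e-5 C/m.
Applying ∮E·dA = Q_enc/ε₀ with the end caps contributing no flux:
E = |λ_enc|/(2πε₀r) = (2.313e-5)/(2π·8.85×10^-12·0.269) = 1.55×10^6 N/C.

|E| ≈ 1.55×10^6 N/C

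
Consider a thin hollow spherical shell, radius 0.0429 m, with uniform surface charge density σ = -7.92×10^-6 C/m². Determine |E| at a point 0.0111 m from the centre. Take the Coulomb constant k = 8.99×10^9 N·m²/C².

Take a concentric spherical Gaussian surface of radius r = 0.0111 m (inside the shell, r < 0.0429 m).
All the charge is outside the Gaussian surface: Q_enc = 0, hence E = 0 everywhere inside the shell.

E = 0 (no enclosed charge)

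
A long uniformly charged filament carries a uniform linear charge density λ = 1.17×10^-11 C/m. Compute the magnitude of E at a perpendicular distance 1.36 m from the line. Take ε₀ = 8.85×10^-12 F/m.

By cylindrical symmetry E is radial; use a coaxial Gaussian cylinder of radius 1.36 m and length L.
Q_enc = λL, so λ_enc = 1.17e-11 C/m.
Applying ∮E·dA = Q_enc/ε₀ with the end caps contributing no flux:
E = |λ_enc|/(2πε₀r) = (1.17×10^-11)/(2π·8.85×10^-12·1.36) = 0.155 N/C.

|E| ≈ 0.155 N/C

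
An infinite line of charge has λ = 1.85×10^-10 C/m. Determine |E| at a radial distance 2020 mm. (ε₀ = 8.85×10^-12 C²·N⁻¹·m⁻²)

E ≈ 1.65 N/C

Take a coaxial cylindrical Gaussian surface of radius r = 2020 mm and length L.
Q_enc = λL, so λ_enc = 1.85×10^-10 C/m.
Since E is radial and uniform over the curved surface, Φ = E·2πrL = Q_enc/ε₀ = λ_enc L/ε₀.
E = |λ_enc|/(2πε₀r) = (1.85e-10)/(2π·8.85×10^-12·2.02) = 1.65 N/C.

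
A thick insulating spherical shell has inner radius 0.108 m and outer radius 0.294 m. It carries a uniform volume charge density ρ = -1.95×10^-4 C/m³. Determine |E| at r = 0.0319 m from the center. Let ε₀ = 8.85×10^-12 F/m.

By spherical symmetry E is radial; choose a Gaussian sphere of radius r = 0.0319 m (r < 0.108 m, inside the empty cavity).
Q_enc = 0 (all charge lies at larger r); Gauss's law gives E = 0.

E = 0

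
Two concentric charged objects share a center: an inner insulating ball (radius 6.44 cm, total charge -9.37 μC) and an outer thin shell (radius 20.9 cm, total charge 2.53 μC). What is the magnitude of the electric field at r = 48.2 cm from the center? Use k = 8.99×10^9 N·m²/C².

Use a concentric Gaussian sphere at r = 48.2 cm (r > 20.9 cm, enclosing both).
Q_enc = (-9.37 μC) + (2.53 μC) = -6.84×10^-6 C.
By Gauss's law, ∮E·dA = E·4πr² = Q_enc/ε₀.
E = k|Q_enc|/r² = (8.99×10^9)(6.84e-6)/(0.482)² = 2.65×10^5 N/C.

2.65×10^5 N/C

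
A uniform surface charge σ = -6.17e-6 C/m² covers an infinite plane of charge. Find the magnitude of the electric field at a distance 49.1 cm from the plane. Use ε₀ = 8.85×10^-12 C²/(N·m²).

E = 3.49×10^5 V/m

By planar symmetry E is perpendicular to the sheet and uniform; use a Gaussian pillbox with flat faces of area A on each side of the sheet.
Flux Φ = 2EA and Q_enc = σA, so 2EA = σA/ε₀ ⇒ E = |σ|/(2ε₀), independent of distance.
E = |σ|/(2ε₀) = (6.17×10^-6)/(2·8.85×10^-12) = 3.49×10^5 N/C.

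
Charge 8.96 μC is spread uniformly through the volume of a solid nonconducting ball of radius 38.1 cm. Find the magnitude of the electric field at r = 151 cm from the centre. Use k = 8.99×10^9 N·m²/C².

Use a concentric Gaussian sphere at r = 151 cm (r > R, so the entire charge is enclosed).
Q_enc = 8.96 μC = 8.96e-6 C.
Gauss's law: E·4πr² = Q_enc/ε₀.
E = k|Q_enc|/r² = (8.99×10^9)(8.96×10^-6)/(1.51)² = 3.53×10^4 N/C.

3.53×10^4 V/m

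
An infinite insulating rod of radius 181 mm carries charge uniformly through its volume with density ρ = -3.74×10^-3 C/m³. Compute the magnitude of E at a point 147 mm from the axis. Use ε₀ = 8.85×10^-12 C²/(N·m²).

3.11×10^7 V/m

Choose a coaxial cylinder of radius r = 147 mm (arbitrary length L) as the Gaussian surface (r < R).
Charge inside radius r per length L is ρ·πr²·L, so λ_enc = ρπr² = -2.539×10^-4 C/m.
Gauss's law: E·2πrL = λ_enc L/ε₀.
E = |λ_enc|/(2πε₀r) = (2.539×10^-4)/(2π·8.85×10^-12·0.147) = 3.11×10^7 N/C.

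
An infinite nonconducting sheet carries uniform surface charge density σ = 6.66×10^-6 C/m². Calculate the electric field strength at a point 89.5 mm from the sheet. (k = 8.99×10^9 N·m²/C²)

The symmetry is planar: E is normal to the sheet and the same magnitude on both sides. Take a pillbox straddling the sheet with end-cap area A.
Flux Φ = 2EA and Q_enc = σA, so 2EA = σA/ε₀ ⇒ E = |σ|/(2ε₀), independent of distance.
E = 2πk|σ| = 2π(8.99×10^9)(6.66e-6) = 3.76×10^5 N/C.

E ≈ 3.76×10^5 N/C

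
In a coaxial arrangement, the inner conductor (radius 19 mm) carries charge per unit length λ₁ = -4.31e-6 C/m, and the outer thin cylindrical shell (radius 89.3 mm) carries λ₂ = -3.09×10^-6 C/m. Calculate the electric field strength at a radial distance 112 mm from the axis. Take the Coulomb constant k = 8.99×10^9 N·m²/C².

|E| = 1.19e6 N/C

By cylindrical symmetry E is radial; use a coaxial Gaussian cylinder of radius 112 mm and length L (r > 89.3 mm, enclosing both).
λ_enc = λ₁ + λ₂ = (-4.31e-6) + (-3.09×10^-6) = -7.40×10^-6 C/m.
Gauss's law: E·2πrL = λ_enc L/ε₀.
E = 2k|λ_enc|/r = 2(8.99×10^9)(7.40×10^-6)/(0.112) = 1.19e6 N/C.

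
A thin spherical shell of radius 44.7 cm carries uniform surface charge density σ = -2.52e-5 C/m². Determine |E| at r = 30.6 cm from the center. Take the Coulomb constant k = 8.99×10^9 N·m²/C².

By spherical symmetry E is radial; choose a Gaussian sphere of radius r = 30.6 cm (inside the shell, r < 44.7 cm).
All the charge is outside the Gaussian surface: Q_enc = 0, hence E = 0 everywhere inside the shell.

E = 0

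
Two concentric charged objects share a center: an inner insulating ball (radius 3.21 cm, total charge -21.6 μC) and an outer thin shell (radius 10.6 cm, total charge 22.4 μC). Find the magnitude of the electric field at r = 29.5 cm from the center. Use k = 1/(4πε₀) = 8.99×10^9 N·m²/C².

By spherical symmetry E is radial; choose a Gaussian sphere of radius r = 29.5 cm (r > 10.6 cm, enclosing both).
Q_enc = (-21.6 μC) + (22.4 μC) = 8.00×10^-7 C.
Since E is radial and uniform over the Gaussian sphere, Φ = E·4πr² = Q_enc/ε₀.
E = k|Q_enc|/r² = (8.99×10^9)(8.00×10^-7)/(0.295)² = 8.26×10^4 N/C.

|E| = 8.26×10^4 N/C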